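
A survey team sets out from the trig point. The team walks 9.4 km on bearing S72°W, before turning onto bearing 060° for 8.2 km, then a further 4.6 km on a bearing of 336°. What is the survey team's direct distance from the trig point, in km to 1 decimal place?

6.5 km

Leg 1 (S72°W, 9.4 km): east 9.4 sin 252° = -8.94, north 9.4 cos 252° = -2.90
Leg 2 (060°, 8.2 km): east 8.2 sin 60° = 7.10, north 8.2 cos 60° = 4.10
Leg 3 (336°, 4.6 km): east 4.6 sin 336° = -1.87, north 4.6 cos 336° = 4.20
Net: -3.71 east, 5.40 north. Distance = √((-3.71)² + (5.40)²) = 6.549 km.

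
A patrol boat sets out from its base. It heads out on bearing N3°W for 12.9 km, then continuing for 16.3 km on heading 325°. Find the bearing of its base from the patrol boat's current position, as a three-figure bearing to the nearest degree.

159°

Leg 1 (N3°W, 12.9 km): east 12.9 sin 357° = -0.68, north 12.9 cos 357° = 12.88
Leg 2 (325°, 16.3 km): east 16.3 sin 325° = -9.35, north 16.3 cos 325° = 13.35
Net displacement: -10.02 east, 26.23 north. Direction back to start is (10.02, -26.23): bearing = atan2(10.02, -26.23) mod 360° = 159.09° ≈ 159°.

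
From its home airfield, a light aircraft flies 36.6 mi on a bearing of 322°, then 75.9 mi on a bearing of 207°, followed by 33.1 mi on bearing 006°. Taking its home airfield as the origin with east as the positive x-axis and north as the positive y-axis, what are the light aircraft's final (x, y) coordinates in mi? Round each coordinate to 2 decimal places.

Leg 1 (322°, 36.6 mi): east 36.6 sin 322° = -22.53, north 36.6 cos 322° = 28.84
Leg 2 (207°, 75.9 mi): east 75.9 sin 207° = -34.46, north 75.9 cos 207° = -67.63
Leg 3 (006°, 33.1 mi): east 33.1 sin 6° = 3.46, north 33.1 cos 6° = 32.92
Summing: -53.53 mi east, -5.87 mi north → (-53.53, -5.87).

(-53.53, -5.87)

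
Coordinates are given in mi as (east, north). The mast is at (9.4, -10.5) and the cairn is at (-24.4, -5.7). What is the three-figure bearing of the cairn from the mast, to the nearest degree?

278°

Δeast = -24.4 − 9.4 = -33.80; Δnorth = -5.7 − -10.5 = 4.80.
Bearing = atan2(Δeast, Δnorth) mod 360° = 278.08° ≈ 278°.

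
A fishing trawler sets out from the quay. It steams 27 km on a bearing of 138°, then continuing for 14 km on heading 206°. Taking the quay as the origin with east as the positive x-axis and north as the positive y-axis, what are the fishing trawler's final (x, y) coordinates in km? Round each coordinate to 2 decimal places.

Leg 1 (138°, 27 km): east 27 sin 138° = 18.07, north 27 cos 138° = -20.06
Leg 2 (206°, 14 km): east 14 sin 206° = -6.14, north 14 cos 206° = -12.58
Summing: 11.93 km east, -32.65 km north → (11.93, -32.65).

(11.93, -32.65)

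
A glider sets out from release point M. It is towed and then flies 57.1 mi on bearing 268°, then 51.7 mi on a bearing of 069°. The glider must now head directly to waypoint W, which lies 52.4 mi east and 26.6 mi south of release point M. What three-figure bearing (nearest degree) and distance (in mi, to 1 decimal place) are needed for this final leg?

Leg 1 (268°, 57.1 mi): east 57.1 sin 268° = -57.07, north 57.1 cos 268° = -1.99
Leg 2 (069°, 51.7 mi): east 51.7 sin 69° = 48.27, north 51.7 cos 69° = 18.53
Current position: (-8.80, 16.53). Target: (52.4, -26.6). Remaining: Δeast = 61.20, Δnorth = -43.13.
Bearing = atan2(61.20, -43.13) mod 360° = 125.18°; distance = √((61.20)² + (-43.13)²) = 74.873 mi.

125°, 74.9 mi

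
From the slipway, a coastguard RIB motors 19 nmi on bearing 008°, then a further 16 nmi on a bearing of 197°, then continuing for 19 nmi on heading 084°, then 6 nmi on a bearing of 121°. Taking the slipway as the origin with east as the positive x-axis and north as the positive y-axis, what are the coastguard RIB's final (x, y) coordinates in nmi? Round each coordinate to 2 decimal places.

Leg 1 (008°, 19 nmi): east 19 sin 8° = 2.64, north 19 cos 8° = 18.82
Leg 2 (197°, 16 nmi): east 16 sin 197° = -4.68, north 16 cos 197° = -15.30
Leg 3 (084°, 19 nmi): east 19 sin 84° = 18.90, north 19 cos 84° = 1.99
Leg 4 (121°, 6 nmi): east 6 sin 121° = 5.14, north 6 cos 121° = -3.09
Summing: 22.01 nmi east, 2.41 nmi north → (22.01, 2.41).

(22.01, 2.41)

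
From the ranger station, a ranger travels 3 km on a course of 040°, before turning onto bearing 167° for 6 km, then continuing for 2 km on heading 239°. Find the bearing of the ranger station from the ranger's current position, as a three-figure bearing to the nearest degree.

Leg 1 (040°, 3 km): east 3 sin 40° = 1.93, north 3 cos 40° = 2.30
Leg 2 (167°, 6 km): east 6 sin 167° = 1.35, north 6 cos 167° = -5.85
Leg 3 (239°, 2 km): east 2 sin 239° = -1.71, north 2 cos 239° = -1.03
Net displacement: 1.56 east, -4.58 north. Direction back to start is (-1.56, 4.58): bearing = atan2(-1.56, 4.58) mod 360° = 341.14° ≈ 341°.

341°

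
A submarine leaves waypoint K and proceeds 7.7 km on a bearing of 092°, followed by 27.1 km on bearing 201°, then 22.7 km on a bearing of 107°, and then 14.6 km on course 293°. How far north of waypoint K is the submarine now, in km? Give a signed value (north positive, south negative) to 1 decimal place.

-26.5 km

Leg 1 (092°, 7.7 km): east 7.7 sin 92° = 7.70, north 7.7 cos 92° = -0.27
Leg 2 (201°, 27.1 km): east 27.1 sin 201° = -9.71, north 27.1 cos 201° = -25.30
Leg 3 (107°, 22.7 km): east 22.7 sin 107° = 21.71, north 22.7 cos 107° = -6.64
Leg 4 (293°, 14.6 km): east 14.6 sin 293° = -13.44, north 14.6 cos 293° = 5.70
Net north component: -26.50 km.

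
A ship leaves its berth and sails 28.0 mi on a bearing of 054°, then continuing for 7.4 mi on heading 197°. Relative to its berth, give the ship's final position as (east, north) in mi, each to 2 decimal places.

(20.49, 9.38)

Leg 1 (054°, 28.0 mi): east 28.0 sin 54° = 22.65, north 28.0 cos 54° = 16.46
Leg 2 (197°, 7.4 mi): east 7.4 sin 197° = -2.16, north 7.4 cos 197° = -7.08
Summing: 20.49 mi east, 9.38 mi north → (20.49, 9.38).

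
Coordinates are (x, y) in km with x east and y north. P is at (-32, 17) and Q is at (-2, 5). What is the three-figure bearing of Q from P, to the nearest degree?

112°

Δeast = -2 − -32 = 30.00; Δnorth = 5 − 17 = -12.00.
Bearing = atan2(Δeast, Δnorth) mod 360° = 111.80° ≈ 112°.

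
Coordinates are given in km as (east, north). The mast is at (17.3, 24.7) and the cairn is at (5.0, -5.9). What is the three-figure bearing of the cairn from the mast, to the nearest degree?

202°

Δeast = 5.0 − 17.3 = -12.30; Δnorth = -5.9 − 24.7 = -30.60.
Bearing = atan2(Δeast, Δnorth) mod 360° = 201.90° ≈ 202°.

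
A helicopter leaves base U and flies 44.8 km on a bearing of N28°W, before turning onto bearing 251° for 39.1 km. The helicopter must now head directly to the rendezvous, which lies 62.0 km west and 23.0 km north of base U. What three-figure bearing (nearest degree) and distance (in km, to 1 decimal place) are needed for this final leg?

Leg 1 (N28°W, 44.8 km): east 44.8 sin 332° = -21.03, north 44.8 cos 332° = 39.56
Leg 2 (251°, 39.1 km): east 39.1 sin 251° = -36.97, north 39.1 cos 251° = -12.73
Current position: (-58.00, 26.83). Target: (-62.0, 23.0). Remaining: Δeast = -4.00, Δnorth = -3.83.
Bearing = atan2(-4.00, -3.83) mod 360° = 226.26°; distance = √((-4.00)² + (-3.83)²) = 5.534 km.

226°, 5.5 km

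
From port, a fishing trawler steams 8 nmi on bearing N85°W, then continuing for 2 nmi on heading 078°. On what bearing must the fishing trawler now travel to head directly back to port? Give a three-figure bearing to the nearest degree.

100°

Leg 1 (N85°W, 8 nmi): east 8 sin 275° = -7.97, north 8 cos 275° = 0.70
Leg 2 (078°, 2 nmi): east 2 sin 78° = 1.96, north 2 cos 78° = 0.42
Net displacement: -6.01 east, 1.11 north. Direction back to start is (6.01, -1.11): bearing = atan2(6.01, -1.11) mod 360° = 100.49° ≈ 100°.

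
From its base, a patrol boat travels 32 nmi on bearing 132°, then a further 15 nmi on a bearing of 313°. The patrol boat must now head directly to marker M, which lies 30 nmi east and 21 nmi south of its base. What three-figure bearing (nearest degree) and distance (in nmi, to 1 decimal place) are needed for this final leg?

Leg 1 (132°, 32 nmi): east 32 sin 132° = 23.78, north 32 cos 132° = -21.41
Leg 2 (313°, 15 nmi): east 15 sin 313° = -10.97, north 15 cos 313° = 10.23
Current position: (12.81, -11.18). Target: (30, -21). Remaining: Δeast = 17.19, Δnorth = -9.82.
Bearing = atan2(17.19, -9.82) mod 360° = 119.73°; distance = √((17.19)² + (-9.82)²) = 19.796 nmi.

120°, 19.8 nmi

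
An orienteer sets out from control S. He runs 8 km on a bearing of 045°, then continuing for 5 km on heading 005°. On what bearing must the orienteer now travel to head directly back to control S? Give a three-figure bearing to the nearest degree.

210°

Leg 1 (045°, 8 km): east 8 sin 45° = 5.66, north 8 cos 45° = 5.66
Leg 2 (005°, 5 km): east 5 sin 5° = 0.44, north 5 cos 5° = 4.98
Net displacement: 6.09 east, 10.64 north. Direction back to start is (-6.09, -10.64): bearing = atan2(-6.09, -10.64) mod 360° = 209.80° ≈ 210°.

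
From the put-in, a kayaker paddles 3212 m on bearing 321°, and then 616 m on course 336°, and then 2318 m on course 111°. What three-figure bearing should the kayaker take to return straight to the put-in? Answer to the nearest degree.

177°

Leg 1 (321°, 3212 m): east 3212 sin 321° = -2021.38, north 3212 cos 321° = 2496.19
Leg 2 (336°, 616 m): east 616 sin 336° = -250.55, north 616 cos 336° = 562.74
Leg 3 (111°, 2318 m): east 2318 sin 111° = 2164.04, north 2318 cos 111° = -830.70
Net displacement: -107.89 east, 2228.24 north. Direction back to start is (107.89, -2228.24): bearing = atan2(107.89, -2228.24) mod 360° = 177.23° ≈ 177°.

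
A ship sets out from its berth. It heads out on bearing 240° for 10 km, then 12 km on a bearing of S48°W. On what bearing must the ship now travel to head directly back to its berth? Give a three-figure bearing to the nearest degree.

053°

Leg 1 (240°, 10 km): east 10 sin 240° = -8.66, north 10 cos 240° = -5.00
Leg 2 (S48°W, 12 km): east 12 sin 228° = -8.92, north 12 cos 228° = -8.03
Net displacement: -17.58 east, -13.03 north. Direction back to start is (17.58, 13.03): bearing = atan2(17.58, 13.03) mod 360° = 53.45° ≈ 053°.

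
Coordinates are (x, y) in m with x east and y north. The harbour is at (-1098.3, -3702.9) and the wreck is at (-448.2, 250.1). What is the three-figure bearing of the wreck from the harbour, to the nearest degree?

009°

Δeast = -448.2 − -1098.3 = 650.10; Δnorth = 250.1 − -3702.9 = 3953.00.
Bearing = atan2(Δeast, Δnorth) mod 360° = 9.34° ≈ 009°.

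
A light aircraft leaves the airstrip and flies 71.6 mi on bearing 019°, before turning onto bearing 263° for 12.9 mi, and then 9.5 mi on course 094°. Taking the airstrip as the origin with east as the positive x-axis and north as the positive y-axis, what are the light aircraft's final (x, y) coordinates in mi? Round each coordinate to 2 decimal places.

Leg 1 (019°, 71.6 mi): east 71.6 sin 19° = 23.31, north 71.6 cos 19° = 67.70
Leg 2 (263°, 12.9 mi): east 12.9 sin 263° = -12.80, north 12.9 cos 263° = -1.57
Leg 3 (094°, 9.5 mi): east 9.5 sin 94° = 9.48, north 9.5 cos 94° = -0.66
Summing: 19.98 mi east, 65.46 mi north → (19.98, 65.46).

(19.98, 65.46)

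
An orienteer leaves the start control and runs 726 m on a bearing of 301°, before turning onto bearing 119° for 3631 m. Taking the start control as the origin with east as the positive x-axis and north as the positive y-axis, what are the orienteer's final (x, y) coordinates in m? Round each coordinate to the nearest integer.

(2553, -1386)

Leg 1 (301°, 726 m): east 726 sin 301° = -622.30, north 726 cos 301° = 373.92
Leg 2 (119°, 3631 m): east 3631 sin 119° = 3175.74, north 3631 cos 119° = -1760.34
Summing: 2553.44 m east, -1386.43 m north → (2553, -1386).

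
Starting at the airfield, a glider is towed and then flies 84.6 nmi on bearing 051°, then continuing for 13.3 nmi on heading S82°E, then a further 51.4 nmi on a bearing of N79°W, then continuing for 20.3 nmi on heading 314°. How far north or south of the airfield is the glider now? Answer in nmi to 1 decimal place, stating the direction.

75.3 nmi north

Leg 1 (051°, 84.6 nmi): east 84.6 sin 51° = 65.75, north 84.6 cos 51° = 53.24
Leg 2 (S82°E, 13.3 nmi): east 13.3 sin 98° = 13.17, north 13.3 cos 98° = -1.85
Leg 3 (N79°W, 51.4 nmi): east 51.4 sin 281° = -50.46, north 51.4 cos 281° = 9.81
Leg 4 (314°, 20.3 nmi): east 20.3 sin 314° = -14.60, north 20.3 cos 314° = 14.10
Net north component: 75.30 nmi.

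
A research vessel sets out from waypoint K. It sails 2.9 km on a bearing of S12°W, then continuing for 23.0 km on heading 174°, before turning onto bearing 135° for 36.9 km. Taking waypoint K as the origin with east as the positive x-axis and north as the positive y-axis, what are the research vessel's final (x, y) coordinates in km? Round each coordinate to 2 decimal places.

Leg 1 (S12°W, 2.9 km): east 2.9 sin 192° = -0.60, north 2.9 cos 192° = -2.84
Leg 2 (174°, 23.0 km): east 23.0 sin 174° = 2.40, north 23.0 cos 174° = -22.87
Leg 3 (135°, 36.9 km): east 36.9 sin 135° = 26.09, north 36.9 cos 135° = -26.09
Summing: 27.89 km east, -51.80 km north → (27.89, -51.80).

(27.89, -51.80)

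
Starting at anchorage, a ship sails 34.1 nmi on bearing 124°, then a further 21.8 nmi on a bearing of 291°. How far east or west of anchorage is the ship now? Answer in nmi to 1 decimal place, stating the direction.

7.9 nmi east

Leg 1 (124°, 34.1 nmi): east 34.1 sin 124° = 28.27, north 34.1 cos 124° = -19.07
Leg 2 (291°, 21.8 nmi): east 21.8 sin 291° = -20.35, north 21.8 cos 291° = 7.81
Net east component: 7.92 nmi.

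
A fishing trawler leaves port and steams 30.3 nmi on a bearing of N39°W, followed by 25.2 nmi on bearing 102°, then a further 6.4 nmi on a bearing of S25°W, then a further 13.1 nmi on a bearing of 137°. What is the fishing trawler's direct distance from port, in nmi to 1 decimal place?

12.2 nmi

Leg 1 (N39°W, 30.3 nmi): east 30.3 sin 321° = -19.07, north 30.3 cos 321° = 23.55
Leg 2 (102°, 25.2 nmi): east 25.2 sin 102° = 24.65, north 25.2 cos 102° = -5.24
Leg 3 (S25°W, 6.4 nmi): east 6.4 sin 205° = -2.70, north 6.4 cos 205° = -5.80
Leg 4 (137°, 13.1 nmi): east 13.1 sin 137° = 8.93, north 13.1 cos 137° = -9.58
Net: 11.81 east, 2.93 north. Distance = √((11.81)² + (2.93)²) = 12.168 nmi.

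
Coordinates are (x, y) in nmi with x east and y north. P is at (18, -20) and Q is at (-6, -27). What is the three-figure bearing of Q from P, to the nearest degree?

Δeast = -6 − 18 = -24.00; Δnorth = -27 − -20 = -7.00.
Bearing = atan2(Δeast, Δnorth) mod 360° = 253.74° ≈ 254°.

254°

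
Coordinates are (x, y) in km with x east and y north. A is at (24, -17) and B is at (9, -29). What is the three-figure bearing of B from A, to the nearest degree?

231°

Δeast = 9 − 24 = -15.00; Δnorth = -29 − -17 = -12.00.
Bearing = atan2(Δeast, Δnorth) mod 360° = 231.34° ≈ 231°.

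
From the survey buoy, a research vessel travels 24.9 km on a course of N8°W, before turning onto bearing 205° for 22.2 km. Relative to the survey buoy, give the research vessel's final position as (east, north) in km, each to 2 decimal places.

Leg 1 (N8°W, 24.9 km): east 24.9 sin 352° = -3.47, north 24.9 cos 352° = 24.66
Leg 2 (205°, 22.2 km): east 22.2 sin 205° = -9.38, north 22.2 cos 205° = -20.12
Summing: -12.85 km east, 4.54 km north → (-12.85, 4.54).

(-12.85, 4.54)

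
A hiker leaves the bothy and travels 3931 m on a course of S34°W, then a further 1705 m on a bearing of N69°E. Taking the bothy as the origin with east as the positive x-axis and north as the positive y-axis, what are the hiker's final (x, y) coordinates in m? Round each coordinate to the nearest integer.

(-606, -2648)

Leg 1 (S34°W, 3931 m): east 3931 sin 214° = -2198.19, north 3931 cos 214° = -3258.95
Leg 2 (N69°E, 1705 m): east 1705 sin 69° = 1591.75, north 1705 cos 69° = 611.02
Summing: -606.43 m east, -2647.93 m north → (-606, -2648).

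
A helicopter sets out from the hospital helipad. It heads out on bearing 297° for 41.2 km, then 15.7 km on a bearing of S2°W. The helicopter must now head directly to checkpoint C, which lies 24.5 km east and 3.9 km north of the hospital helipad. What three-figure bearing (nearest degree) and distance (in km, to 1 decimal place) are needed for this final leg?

Leg 1 (297°, 41.2 km): east 41.2 sin 297° = -36.71, north 41.2 cos 297° = 18.70
Leg 2 (S2°W, 15.7 km): east 15.7 sin 182° = -0.55, north 15.7 cos 182° = -15.69
Current position: (-37.26, 3.01). Target: (24.5, 3.9). Remaining: Δeast = 61.76, Δnorth = 0.89.
Bearing = atan2(61.76, 0.89) mod 360° = 89.18°; distance = √((61.76)² + (0.89)²) = 61.764 km.

089°, 61.8 km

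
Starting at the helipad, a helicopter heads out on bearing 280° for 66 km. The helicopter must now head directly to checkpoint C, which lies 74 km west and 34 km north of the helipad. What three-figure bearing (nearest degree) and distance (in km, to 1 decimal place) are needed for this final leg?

Leg 1 (280°, 66 km): east 66 sin 280° = -65.00, north 66 cos 280° = 11.46
Current position: (-65.00, 11.46). Target: (-74, 34). Remaining: Δeast = -9.00, Δnorth = 22.54.
Bearing = atan2(-9.00, 22.54) mod 360° = 338.23°; distance = √((-9.00)² + (22.54)²) = 24.271 km.

338°, 24.3 km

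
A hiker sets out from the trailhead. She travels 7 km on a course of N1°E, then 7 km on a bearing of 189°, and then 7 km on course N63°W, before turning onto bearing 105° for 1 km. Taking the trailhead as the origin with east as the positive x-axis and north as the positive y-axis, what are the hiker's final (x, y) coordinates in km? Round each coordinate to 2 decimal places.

(-6.24, 3.00)

Leg 1 (N1°E, 7 km): east 7 sin 1° = 0.12, north 7 cos 1° = 7.00
Leg 2 (189°, 7 km): east 7 sin 189° = -1.10, north 7 cos 189° = -6.91
Leg 3 (N63°W, 7 km): east 7 sin 297° = -6.24, north 7 cos 297° = 3.18
Leg 4 (105°, 1 km): east 1 sin 105° = 0.97, north 1 cos 105° = -0.26
Summing: -6.24 km east, 3.00 km north → (-6.24, 3.00).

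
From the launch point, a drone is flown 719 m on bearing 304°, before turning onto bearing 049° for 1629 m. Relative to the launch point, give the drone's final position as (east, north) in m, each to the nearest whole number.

(633, 1471)

Leg 1 (304°, 719 m): east 719 sin 304° = -596.08, north 719 cos 304° = 402.06
Leg 2 (049°, 1629 m): east 1629 sin 49° = 1229.42, north 1629 cos 49° = 1068.72
Summing: 633.34 m east, 1470.78 m north → (633, 1471).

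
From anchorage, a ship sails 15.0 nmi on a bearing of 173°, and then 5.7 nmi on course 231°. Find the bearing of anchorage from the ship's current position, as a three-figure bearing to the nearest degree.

Leg 1 (173°, 15.0 nmi): east 15.0 sin 173° = 1.83, north 15.0 cos 173° = -14.89
Leg 2 (231°, 5.7 nmi): east 5.7 sin 231° = -4.43, north 5.7 cos 231° = -3.59
Net displacement: -2.60 east, -18.48 north. Direction back to start is (2.60, 18.48): bearing = atan2(2.60, 18.48) mod 360° = 8.02° ≈ 008°.

008°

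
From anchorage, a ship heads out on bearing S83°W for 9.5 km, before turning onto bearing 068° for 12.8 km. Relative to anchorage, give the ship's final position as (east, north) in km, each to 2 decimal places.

(2.44, 3.64)

Leg 1 (S83°W, 9.5 km): east 9.5 sin 263° = -9.43, north 9.5 cos 263° = -1.16
Leg 2 (068°, 12.8 km): east 12.8 sin 68° = 11.87, north 12.8 cos 68° = 4.79
Summing: 2.44 km east, 3.64 km north → (2.44, 3.64).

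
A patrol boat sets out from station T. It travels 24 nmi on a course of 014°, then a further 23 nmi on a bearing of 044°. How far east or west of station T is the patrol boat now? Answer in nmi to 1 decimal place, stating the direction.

Leg 1 (014°, 24 nmi): east 24 sin 14° = 5.81, north 24 cos 14° = 23.29
Leg 2 (044°, 23 nmi): east 23 sin 44° = 15.98, north 23 cos 44° = 16.54
Net east component: 21.78 nmi.

21.8 nmi east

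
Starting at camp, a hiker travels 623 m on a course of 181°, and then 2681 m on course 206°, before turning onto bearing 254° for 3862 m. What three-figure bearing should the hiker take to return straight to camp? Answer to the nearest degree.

050°

Leg 1 (181°, 623 m): east 623 sin 181° = -10.87, north 623 cos 181° = -622.91
Leg 2 (206°, 2681 m): east 2681 sin 206° = -1175.27, north 2681 cos 206° = -2409.67
Leg 3 (254°, 3862 m): east 3862 sin 254° = -3712.39, north 3862 cos 254° = -1064.51
Net displacement: -4898.54 east, -4097.08 north. Direction back to start is (4898.54, 4097.08): bearing = atan2(4898.54, 4097.08) mod 360° = 50.09° ≈ 050°.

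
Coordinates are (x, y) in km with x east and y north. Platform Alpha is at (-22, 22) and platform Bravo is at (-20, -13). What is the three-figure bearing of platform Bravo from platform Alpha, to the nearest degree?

Δeast = -20 − -22 = 2.00; Δnorth = -13 − 22 = -35.00.
Bearing = atan2(Δeast, Δnorth) mod 360° = 176.73° ≈ 177°.

177°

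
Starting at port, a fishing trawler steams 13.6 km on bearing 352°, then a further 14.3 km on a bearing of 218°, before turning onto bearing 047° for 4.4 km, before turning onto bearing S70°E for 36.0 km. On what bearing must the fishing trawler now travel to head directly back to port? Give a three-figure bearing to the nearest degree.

Leg 1 (352°, 13.6 km): east 13.6 sin 352° = -1.89, north 13.6 cos 352° = 13.47
Leg 2 (218°, 14.3 km): east 14.3 sin 218° = -8.80, north 14.3 cos 218° = -11.27
Leg 3 (047°, 4.4 km): east 4.4 sin 47° = 3.22, north 4.4 cos 47° = 3.00
Leg 4 (S70°E, 36.0 km): east 36.0 sin 110° = 33.83, north 36.0 cos 110° = -12.31
Net displacement: 26.35 east, -7.11 north. Direction back to start is (-26.35, 7.11): bearing = atan2(-26.35, 7.11) mod 360° = 285.11° ≈ 285°.

285°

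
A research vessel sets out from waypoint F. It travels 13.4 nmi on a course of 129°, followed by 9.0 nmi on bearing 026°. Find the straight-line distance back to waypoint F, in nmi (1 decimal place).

Leg 1 (129°, 13.4 nmi): east 13.4 sin 129° = 10.41, north 13.4 cos 129° = -8.43
Leg 2 (026°, 9.0 nmi): east 9.0 sin 26° = 3.95, north 9.0 cos 26° = 8.09
Net: 14.36 east, -0.34 north. Distance = √((14.36)² + (-0.34)²) = 14.363 nmi.

14.4 nmi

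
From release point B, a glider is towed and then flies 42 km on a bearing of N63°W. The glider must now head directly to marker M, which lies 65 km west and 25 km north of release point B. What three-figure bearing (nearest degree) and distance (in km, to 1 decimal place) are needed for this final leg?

282°, 28.2 km

Leg 1 (N63°W, 42 km): east 42 sin 297° = -37.42, north 42 cos 297° = 19.07
Current position: (-37.42, 19.07). Target: (-65, 25). Remaining: Δeast = -27.58, Δnorth = 5.93.
Bearing = atan2(-27.58, 5.93) mod 360° = 282.14°; distance = √((-27.58)² + (5.93)²) = 28.209 km.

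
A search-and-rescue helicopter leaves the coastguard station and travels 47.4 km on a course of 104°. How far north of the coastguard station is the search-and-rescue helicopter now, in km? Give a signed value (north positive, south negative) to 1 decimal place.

-11.5 km

Leg 1 (104°, 47.4 km): east 47.4 sin 104° = 45.99, north 47.4 cos 104° = -11.47
Net north component: -11.47 km.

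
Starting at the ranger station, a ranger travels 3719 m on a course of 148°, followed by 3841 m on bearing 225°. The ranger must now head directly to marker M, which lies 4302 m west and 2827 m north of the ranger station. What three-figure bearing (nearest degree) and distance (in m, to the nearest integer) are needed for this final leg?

Leg 1 (148°, 3719 m): east 3719 sin 148° = 1970.77, north 3719 cos 148° = -3153.89
Leg 2 (225°, 3841 m): east 3841 sin 225° = -2716.00, north 3841 cos 225° = -2716.00
Current position: (-745.23, -5869.89). Target: (-4302, 2827). Remaining: Δeast = -3556.77, Δnorth = 8696.89.
Bearing = atan2(-3556.77, 8696.89) mod 360° = 337.76°; distance = √((-3556.77)² + (8696.89)²) = 9396.089 m.

338°, 9396 m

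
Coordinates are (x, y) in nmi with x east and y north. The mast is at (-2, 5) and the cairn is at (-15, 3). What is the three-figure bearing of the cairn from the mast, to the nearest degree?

Δeast = -15 − -2 = -13.00; Δnorth = 3 − 5 = -2.00.
Bearing = atan2(Δeast, Δnorth) mod 360° = 261.25° ≈ 261°.

261°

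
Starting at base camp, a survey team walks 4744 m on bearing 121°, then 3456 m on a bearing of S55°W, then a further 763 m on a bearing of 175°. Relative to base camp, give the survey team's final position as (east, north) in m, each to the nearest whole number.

(1302, -5186)

Leg 1 (121°, 4744 m): east 4744 sin 121° = 4066.40, north 4744 cos 121° = -2443.34
Leg 2 (S55°W, 3456 m): east 3456 sin 235° = -2830.99, north 3456 cos 235° = -1982.28
Leg 3 (175°, 763 m): east 763 sin 175° = 66.50, north 763 cos 175° = -760.10
Summing: 1301.91 m east, -5185.72 m north → (1302, -5186).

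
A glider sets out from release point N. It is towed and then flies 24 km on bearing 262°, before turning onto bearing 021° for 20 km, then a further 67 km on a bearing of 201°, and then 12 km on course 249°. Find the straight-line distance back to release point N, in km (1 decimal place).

Leg 1 (262°, 24 km): east 24 sin 262° = -23.77, north 24 cos 262° = -3.34
Leg 2 (021°, 20 km): east 20 sin 21° = 7.17, north 20 cos 21° = 18.67
Leg 3 (201°, 67 km): east 67 sin 201° = -24.01, north 67 cos 201° = -62.55
Leg 4 (249°, 12 km): east 12 sin 249° = -11.20, north 12 cos 249° = -4.30
Net: -51.81 east, -51.52 north. Distance = √((-51.81)² + (-51.52)²) = 73.067 km.

73.1 km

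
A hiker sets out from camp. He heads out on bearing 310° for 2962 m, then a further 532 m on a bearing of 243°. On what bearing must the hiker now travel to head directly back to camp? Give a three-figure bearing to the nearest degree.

121°

Leg 1 (310°, 2962 m): east 2962 sin 310° = -2269.02, north 2962 cos 310° = 1903.94
Leg 2 (243°, 532 m): east 532 sin 243° = -474.02, north 532 cos 243° = -241.52
Net displacement: -2743.04 east, 1662.41 north. Direction back to start is (2743.04, -1662.41): bearing = atan2(2743.04, -1662.41) mod 360° = 121.22° ≈ 121°.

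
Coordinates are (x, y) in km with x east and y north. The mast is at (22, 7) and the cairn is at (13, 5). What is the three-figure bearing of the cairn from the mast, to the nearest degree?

Δeast = 13 − 22 = -9.00; Δnorth = 5 − 7 = -2.00.
Bearing = atan2(Δeast, Δnorth) mod 360° = 257.47° ≈ 257°.

257°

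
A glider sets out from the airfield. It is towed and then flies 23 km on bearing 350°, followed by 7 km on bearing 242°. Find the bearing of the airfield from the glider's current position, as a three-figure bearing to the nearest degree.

Leg 1 (350°, 23 km): east 23 sin 350° = -3.99, north 23 cos 350° = 22.65
Leg 2 (242°, 7 km): east 7 sin 242° = -6.18, north 7 cos 242° = -3.29
Net displacement: -10.17 east, 19.36 north. Direction back to start is (10.17, -19.36): bearing = atan2(10.17, -19.36) mod 360° = 152.28° ≈ 152°.

152°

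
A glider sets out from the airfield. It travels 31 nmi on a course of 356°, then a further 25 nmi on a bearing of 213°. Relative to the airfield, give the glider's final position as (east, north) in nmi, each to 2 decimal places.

(-15.78, 9.96)

Leg 1 (356°, 31 nmi): east 31 sin 356° = -2.16, north 31 cos 356° = 30.92
Leg 2 (213°, 25 nmi): east 25 sin 213° = -13.62, north 25 cos 213° = -20.97
Summing: -15.78 nmi east, 9.96 nmi north → (-15.78, 9.96).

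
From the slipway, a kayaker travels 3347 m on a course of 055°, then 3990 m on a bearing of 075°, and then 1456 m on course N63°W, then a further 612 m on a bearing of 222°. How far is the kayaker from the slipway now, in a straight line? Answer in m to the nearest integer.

Leg 1 (055°, 3347 m): east 3347 sin 55° = 2741.70, north 3347 cos 55° = 1919.76
Leg 2 (075°, 3990 m): east 3990 sin 75° = 3854.04, north 3990 cos 75° = 1032.69
Leg 3 (N63°W, 1456 m): east 1456 sin 297° = -1297.31, north 1456 cos 297° = 661.01
Leg 4 (222°, 612 m): east 612 sin 222° = -409.51, north 612 cos 222° = -454.80
Net: 4888.93 east, 3158.65 north. Distance = √((4888.93)² + (3158.65)²) = 5820.546 m.

5821 m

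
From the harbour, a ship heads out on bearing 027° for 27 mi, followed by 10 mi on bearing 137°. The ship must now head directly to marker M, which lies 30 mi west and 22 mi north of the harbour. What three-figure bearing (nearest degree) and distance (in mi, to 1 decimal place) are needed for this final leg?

276°, 49.4 mi

Leg 1 (027°, 27 mi): east 27 sin 27° = 12.26, north 27 cos 27° = 24.06
Leg 2 (137°, 10 mi): east 10 sin 137° = 6.82, north 10 cos 137° = -7.31
Current position: (19.08, 16.74). Target: (-30, 22). Remaining: Δeast = -49.08, Δnorth = 5.26.
Bearing = atan2(-49.08, 5.26) mod 360° = 276.11°; distance = √((-49.08)² + (5.26)²) = 49.358 mi.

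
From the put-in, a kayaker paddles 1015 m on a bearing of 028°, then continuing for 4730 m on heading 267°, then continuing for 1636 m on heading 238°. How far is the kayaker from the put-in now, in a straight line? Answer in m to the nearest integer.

Leg 1 (028°, 1015 m): east 1015 sin 28° = 476.51, north 1015 cos 28° = 896.19
Leg 2 (267°, 4730 m): east 4730 sin 267° = -4723.52, north 4730 cos 267° = -247.55
Leg 3 (238°, 1636 m): east 1636 sin 238° = -1387.41, north 1636 cos 238° = -866.95
Net: -5634.41 east, -218.31 north. Distance = √((-5634.41)² + (-218.31)²) = 5638.638 m.

5639 m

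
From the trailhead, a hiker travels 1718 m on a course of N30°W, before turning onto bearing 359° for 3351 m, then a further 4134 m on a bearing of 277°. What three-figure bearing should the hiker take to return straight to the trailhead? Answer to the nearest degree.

137°

Leg 1 (N30°W, 1718 m): east 1718 sin 330° = -859.00, north 1718 cos 330° = 1487.83
Leg 2 (359°, 3351 m): east 3351 sin 359° = -58.48, north 3351 cos 359° = 3350.49
Leg 3 (277°, 4134 m): east 4134 sin 277° = -4103.19, north 4134 cos 277° = 503.81
Net displacement: -5020.67 east, 5342.13 north. Direction back to start is (5020.67, -5342.13): bearing = atan2(5020.67, -5342.13) mod 360° = 136.78° ≈ 137°.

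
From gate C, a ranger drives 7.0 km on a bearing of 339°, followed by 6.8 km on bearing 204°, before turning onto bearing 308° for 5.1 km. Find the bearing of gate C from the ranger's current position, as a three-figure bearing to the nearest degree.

110°

Leg 1 (339°, 7.0 km): east 7.0 sin 339° = -2.51, north 7.0 cos 339° = 6.54
Leg 2 (204°, 6.8 km): east 6.8 sin 204° = -2.77, north 6.8 cos 204° = -6.21
Leg 3 (308°, 5.1 km): east 5.1 sin 308° = -4.02, north 5.1 cos 308° = 3.14
Net displacement: -9.29 east, 3.46 north. Direction back to start is (9.29, -3.46): bearing = atan2(9.29, -3.46) mod 360° = 110.44° ≈ 110°.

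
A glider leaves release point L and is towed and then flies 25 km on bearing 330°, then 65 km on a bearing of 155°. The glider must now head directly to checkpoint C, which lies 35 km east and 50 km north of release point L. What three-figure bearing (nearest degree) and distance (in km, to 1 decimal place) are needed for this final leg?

013°, 89.5 km

Leg 1 (330°, 25 km): east 25 sin 330° = -12.50, north 25 cos 330° = 21.65
Leg 2 (155°, 65 km): east 65 sin 155° = 27.47, north 65 cos 155° = -58.91
Current position: (14.97, -37.26). Target: (35, 50). Remaining: Δeast = 20.03, Δnorth = 87.26.
Bearing = atan2(20.03, 87.26) mod 360° = 12.93°; distance = √((20.03)² + (87.26)²) = 89.529 km.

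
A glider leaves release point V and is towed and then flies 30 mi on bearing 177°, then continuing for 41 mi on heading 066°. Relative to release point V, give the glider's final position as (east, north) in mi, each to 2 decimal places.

(39.03, -13.28)

Leg 1 (177°, 30 mi): east 30 sin 177° = 1.57, north 30 cos 177° = -29.96
Leg 2 (066°, 41 mi): east 41 sin 66° = 37.46, north 41 cos 66° = 16.68
Summing: 39.03 mi east, -13.28 mi north → (39.03, -13.28).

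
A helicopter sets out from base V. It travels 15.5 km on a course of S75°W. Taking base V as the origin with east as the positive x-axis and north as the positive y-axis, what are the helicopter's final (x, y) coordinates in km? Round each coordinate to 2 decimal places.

(-14.97, -4.01)

Leg 1 (S75°W, 15.5 km): east 15.5 sin 255° = -14.97, north 15.5 cos 255° = -4.01
Summing: -14.97 km east, -4.01 km north → (-14.97, -4.01).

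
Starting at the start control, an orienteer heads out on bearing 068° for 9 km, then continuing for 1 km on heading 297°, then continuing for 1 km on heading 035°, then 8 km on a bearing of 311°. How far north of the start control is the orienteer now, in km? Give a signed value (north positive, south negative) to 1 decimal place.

Leg 1 (068°, 9 km): east 9 sin 68° = 8.34, north 9 cos 68° = 3.37
Leg 2 (297°, 1 km): east 1 sin 297° = -0.89, north 1 cos 297° = 0.45
Leg 3 (035°, 1 km): east 1 sin 35° = 0.57, north 1 cos 35° = 0.82
Leg 4 (311°, 8 km): east 8 sin 311° = -6.04, north 8 cos 311° = 5.25
Net north component: 9.89 km.

9.9 km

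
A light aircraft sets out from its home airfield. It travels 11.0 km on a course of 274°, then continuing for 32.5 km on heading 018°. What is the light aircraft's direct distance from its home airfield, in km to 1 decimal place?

31.7 km

Leg 1 (274°, 11.0 km): east 11.0 sin 274° = -10.97, north 11.0 cos 274° = 0.77
Leg 2 (018°, 32.5 km): east 32.5 sin 18° = 10.04, north 32.5 cos 18° = 30.91
Net: -0.93 east, 31.68 north. Distance = √((-0.93)² + (31.68)²) = 31.690 km.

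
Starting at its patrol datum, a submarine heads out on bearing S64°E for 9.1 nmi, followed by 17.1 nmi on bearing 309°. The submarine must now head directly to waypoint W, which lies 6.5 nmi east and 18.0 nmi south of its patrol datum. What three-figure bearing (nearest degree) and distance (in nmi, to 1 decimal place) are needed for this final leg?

155°, 27.4 nmi

Leg 1 (S64°E, 9.1 nmi): east 9.1 sin 116° = 8.18, north 9.1 cos 116° = -3.99
Leg 2 (309°, 17.1 nmi): east 17.1 sin 309° = -13.29, north 17.1 cos 309° = 10.76
Current position: (-5.11, 6.77). Target: (6.5, -18.0). Remaining: Δeast = 11.61, Δnorth = -24.77.
Bearing = atan2(11.61, -24.77) mod 360° = 154.89°; distance = √((11.61)² + (-24.77)²) = 27.358 nmi.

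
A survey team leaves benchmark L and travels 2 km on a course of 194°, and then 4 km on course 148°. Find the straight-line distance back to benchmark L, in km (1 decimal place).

Leg 1 (194°, 2 km): east 2 sin 194° = -0.48, north 2 cos 194° = -1.94
Leg 2 (148°, 4 km): east 4 sin 148° = 2.12, north 4 cos 148° = -3.39
Net: 1.64 east, -5.33 north. Distance = √((1.64)² + (-5.33)²) = 5.578 km.

5.6 km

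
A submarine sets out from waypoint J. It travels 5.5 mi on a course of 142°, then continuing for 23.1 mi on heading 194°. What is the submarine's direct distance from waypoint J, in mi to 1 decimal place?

Leg 1 (142°, 5.5 mi): east 5.5 sin 142° = 3.39, north 5.5 cos 142° = -4.33
Leg 2 (194°, 23.1 mi): east 23.1 sin 194° = -5.59, north 23.1 cos 194° = -22.41
Net: -2.20 east, -26.75 north. Distance = √((-2.20)² + (-26.75)²) = 26.838 mi.

26.8 mi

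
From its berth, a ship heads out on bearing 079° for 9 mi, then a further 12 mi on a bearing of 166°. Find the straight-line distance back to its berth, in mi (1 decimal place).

Leg 1 (079°, 9 mi): east 9 sin 79° = 8.83, north 9 cos 79° = 1.72
Leg 2 (166°, 12 mi): east 12 sin 166° = 2.90, north 12 cos 166° = -11.64
Net: 11.74 east, -9.93 north. Distance = √((11.74)² + (-9.93)²) = 15.372 mi.

15.4 mi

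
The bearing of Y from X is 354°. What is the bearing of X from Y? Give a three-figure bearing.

Back-bearing = 354° − 180° = 174°.

174°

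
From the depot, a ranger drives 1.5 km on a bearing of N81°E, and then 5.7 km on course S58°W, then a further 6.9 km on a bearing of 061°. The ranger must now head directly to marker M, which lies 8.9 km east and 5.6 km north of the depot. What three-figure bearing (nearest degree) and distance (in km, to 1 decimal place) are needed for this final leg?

051°, 8.0 km

Leg 1 (N81°E, 1.5 km): east 1.5 sin 81° = 1.48, north 1.5 cos 81° = 0.23
Leg 2 (S58°W, 5.7 km): east 5.7 sin 238° = -4.83, north 5.7 cos 238° = -3.02
Leg 3 (061°, 6.9 km): east 6.9 sin 61° = 6.03, north 6.9 cos 61° = 3.35
Current position: (2.68, 0.56). Target: (8.9, 5.6). Remaining: Δeast = 6.22, Δnorth = 5.04.
Bearing = atan2(6.22, 5.04) mod 360° = 50.97°; distance = √((6.22)² + (5.04)²) = 8.004 km.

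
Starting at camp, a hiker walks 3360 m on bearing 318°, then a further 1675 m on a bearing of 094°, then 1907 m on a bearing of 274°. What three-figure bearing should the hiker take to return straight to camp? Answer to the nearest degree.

Leg 1 (318°, 3360 m): east 3360 sin 318° = -2248.28, north 3360 cos 318° = 2496.97
Leg 2 (094°, 1675 m): east 1675 sin 94° = 1670.92, north 1675 cos 94° = -116.84
Leg 3 (274°, 1907 m): east 1907 sin 274° = -1902.35, north 1907 cos 274° = 133.03
Net displacement: -2479.71 east, 2513.15 north. Direction back to start is (2479.71, -2513.15): bearing = atan2(2479.71, -2513.15) mod 360° = 135.38° ≈ 135°.

135°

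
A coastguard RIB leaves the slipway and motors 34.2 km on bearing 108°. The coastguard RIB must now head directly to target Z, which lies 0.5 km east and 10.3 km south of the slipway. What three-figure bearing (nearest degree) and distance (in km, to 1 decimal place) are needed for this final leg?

270°, 32.0 km

Leg 1 (108°, 34.2 km): east 34.2 sin 108° = 32.53, north 34.2 cos 108° = -10.57
Current position: (32.53, -10.57). Target: (0.5, -10.3). Remaining: Δeast = -32.03, Δnorth = 0.27.
Bearing = atan2(-32.03, 0.27) mod 360° = 270.48°; distance = √((-32.03)² + (0.27)²) = 32.027 km.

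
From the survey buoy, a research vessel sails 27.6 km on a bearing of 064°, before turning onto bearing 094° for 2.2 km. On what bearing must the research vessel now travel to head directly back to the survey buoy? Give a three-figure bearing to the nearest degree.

246°

Leg 1 (064°, 27.6 km): east 27.6 sin 64° = 24.81, north 27.6 cos 64° = 12.10
Leg 2 (094°, 2.2 km): east 2.2 sin 94° = 2.19, north 2.2 cos 94° = -0.15
Net displacement: 27.00 east, 11.95 north. Direction back to start is (-27.00, -11.95): bearing = atan2(-27.00, -11.95) mod 360° = 246.14° ≈ 246°.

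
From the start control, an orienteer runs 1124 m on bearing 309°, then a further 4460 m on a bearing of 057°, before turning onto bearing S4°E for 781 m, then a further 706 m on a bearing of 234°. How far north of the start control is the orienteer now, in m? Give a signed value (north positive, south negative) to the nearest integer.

1942 m

Leg 1 (309°, 1124 m): east 1124 sin 309° = -873.51, north 1124 cos 309° = 707.36
Leg 2 (057°, 4460 m): east 4460 sin 57° = 3740.47, north 4460 cos 57° = 2429.09
Leg 3 (S4°E, 781 m): east 781 sin 176° = 54.48, north 781 cos 176° = -779.10
Leg 4 (234°, 706 m): east 706 sin 234° = -571.17, north 706 cos 234° = -414.98
Net north component: 1942.37 m.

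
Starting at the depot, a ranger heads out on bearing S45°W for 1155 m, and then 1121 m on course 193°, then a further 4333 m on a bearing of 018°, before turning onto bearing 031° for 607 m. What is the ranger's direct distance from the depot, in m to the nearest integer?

Leg 1 (S45°W, 1155 m): east 1155 sin 225° = -816.71, north 1155 cos 225° = -816.71
Leg 2 (193°, 1121 m): east 1121 sin 193° = -252.17, north 1121 cos 193° = -1092.27
Leg 3 (018°, 4333 m): east 4333 sin 18° = 1338.97, north 4333 cos 18° = 4120.93
Leg 4 (031°, 607 m): east 607 sin 31° = 312.63, north 607 cos 31° = 520.30
Net: 582.72 east, 2732.25 north. Distance = √((582.72)² + (2732.25)²) = 2793.700 m.

2794 m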